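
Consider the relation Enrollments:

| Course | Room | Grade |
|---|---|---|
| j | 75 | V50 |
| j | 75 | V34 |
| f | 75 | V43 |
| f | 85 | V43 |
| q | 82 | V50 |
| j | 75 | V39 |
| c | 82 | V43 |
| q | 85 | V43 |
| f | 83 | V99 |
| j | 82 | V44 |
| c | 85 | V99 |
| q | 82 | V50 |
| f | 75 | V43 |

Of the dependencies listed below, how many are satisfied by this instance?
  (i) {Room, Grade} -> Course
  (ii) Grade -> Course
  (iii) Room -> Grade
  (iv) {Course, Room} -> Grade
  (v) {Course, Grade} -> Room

(i) {Room, Grade} -> Course: (Room=85, Grade=V43): 2 rows → Course takes values {f, q} — violation — fails.
(ii) Grade -> Course: Grade=V50: 3 rows → Course takes values {j, q} — violation; Grade=V43: 5 rows → Course takes values {f, c, q} — violation; Grade=V99: 2 rows → Course takes values {f, c} — violation — fails.
(iii) Room -> Grade: Room=75: 5 rows → Grade takes values {V50, V34, V43, V39} — violation; Room=85: 3 rows → Grade takes values {V43, V99} — violation; Room=82: 4 rows → Grade takes values {V50, V43, V44} — violation — fails.
(iv) {Course, Room} -> Grade: (Course=j, Room=75): 3 rows → Grade takes values {V50, V34, V39} — violation — fails.
(v) {Course, Grade} -> Room: (Course=f, Grade=V43): 3 rows → Room takes values {75, 85} — violation — fails.
None of the 5 dependencies hold.

0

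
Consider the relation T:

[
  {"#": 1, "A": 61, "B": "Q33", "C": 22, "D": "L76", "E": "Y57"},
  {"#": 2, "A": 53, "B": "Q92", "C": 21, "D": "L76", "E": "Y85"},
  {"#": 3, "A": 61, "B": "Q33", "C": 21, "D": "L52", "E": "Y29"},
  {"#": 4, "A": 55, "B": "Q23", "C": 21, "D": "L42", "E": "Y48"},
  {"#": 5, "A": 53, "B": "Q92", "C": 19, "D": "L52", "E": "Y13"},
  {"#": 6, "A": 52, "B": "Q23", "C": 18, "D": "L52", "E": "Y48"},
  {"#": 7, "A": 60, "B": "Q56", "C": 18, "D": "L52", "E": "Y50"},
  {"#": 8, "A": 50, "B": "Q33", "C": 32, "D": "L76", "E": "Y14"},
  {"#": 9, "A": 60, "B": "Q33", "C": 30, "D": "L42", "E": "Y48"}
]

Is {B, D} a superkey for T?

Rows 1 and 8 have the same {B, D} value (B=Q33, D=L76) but are distinct tuples, so {B, D} does not determine every attribute — not a superkey.

No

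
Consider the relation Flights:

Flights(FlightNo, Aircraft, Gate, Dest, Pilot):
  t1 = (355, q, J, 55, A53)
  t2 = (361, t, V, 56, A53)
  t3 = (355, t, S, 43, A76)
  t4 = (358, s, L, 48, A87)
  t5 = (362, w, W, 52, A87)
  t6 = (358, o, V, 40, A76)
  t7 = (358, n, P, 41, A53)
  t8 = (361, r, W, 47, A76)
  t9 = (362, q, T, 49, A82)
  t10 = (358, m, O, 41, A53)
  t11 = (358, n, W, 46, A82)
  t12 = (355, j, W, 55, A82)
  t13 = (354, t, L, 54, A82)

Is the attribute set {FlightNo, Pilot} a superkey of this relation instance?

Rows 7 and 10 have the same {FlightNo, Pilot} value (FlightNo=358, Pilot=A53) but are distinct tuples, so {FlightNo, Pilot} does not determine every attribute — not a superkey.

No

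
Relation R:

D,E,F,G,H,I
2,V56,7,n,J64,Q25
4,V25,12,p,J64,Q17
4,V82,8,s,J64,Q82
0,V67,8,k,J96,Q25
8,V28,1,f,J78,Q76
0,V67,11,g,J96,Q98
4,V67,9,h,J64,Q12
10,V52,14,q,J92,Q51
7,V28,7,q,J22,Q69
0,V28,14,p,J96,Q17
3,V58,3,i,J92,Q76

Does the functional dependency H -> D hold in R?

No

H=J64: 4 rows → D takes values {2, 4} — violation
H=J96: 3 rows → D = 0, 0, 0 ✓
H=J78: 1 row → D = 8 ✓
H=J92: 2 rows → D takes values {10, 3} — violation
H=J22: 1 row → D = 7 ✓
Two rows agree on H but differ on D, so H -> D does not hold.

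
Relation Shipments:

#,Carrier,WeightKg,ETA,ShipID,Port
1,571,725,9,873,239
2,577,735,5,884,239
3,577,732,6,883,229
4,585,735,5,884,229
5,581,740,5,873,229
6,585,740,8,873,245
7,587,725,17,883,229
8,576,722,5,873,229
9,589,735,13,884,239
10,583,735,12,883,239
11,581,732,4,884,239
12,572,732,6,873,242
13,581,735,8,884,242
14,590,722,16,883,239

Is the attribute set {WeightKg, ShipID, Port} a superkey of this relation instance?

No

Rows 2 and 9 have the same {WeightKg, ShipID, Port} value (WeightKg=735, ShipID=884, Port=239) but are distinct tuples, so {WeightKg, ShipID, Port} does not determine every attribute — not a superkey.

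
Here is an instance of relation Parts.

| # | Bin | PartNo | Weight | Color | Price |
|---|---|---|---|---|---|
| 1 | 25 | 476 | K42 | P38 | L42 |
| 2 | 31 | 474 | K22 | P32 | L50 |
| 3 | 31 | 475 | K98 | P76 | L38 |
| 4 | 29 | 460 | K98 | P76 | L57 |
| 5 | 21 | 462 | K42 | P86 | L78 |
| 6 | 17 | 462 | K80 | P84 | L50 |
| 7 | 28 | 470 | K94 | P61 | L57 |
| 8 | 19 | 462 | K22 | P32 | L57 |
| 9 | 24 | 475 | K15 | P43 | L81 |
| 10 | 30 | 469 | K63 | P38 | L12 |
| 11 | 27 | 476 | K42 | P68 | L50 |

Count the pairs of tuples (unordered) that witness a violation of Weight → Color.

3

Weight=K42: violating pairs (1,5), (1,11), (5,11) — 3 pairs.
Weight=K22: all 2 rows agree on Color — 0 pairs.
Weight=K98: all 2 rows agree on Color — 0 pairs.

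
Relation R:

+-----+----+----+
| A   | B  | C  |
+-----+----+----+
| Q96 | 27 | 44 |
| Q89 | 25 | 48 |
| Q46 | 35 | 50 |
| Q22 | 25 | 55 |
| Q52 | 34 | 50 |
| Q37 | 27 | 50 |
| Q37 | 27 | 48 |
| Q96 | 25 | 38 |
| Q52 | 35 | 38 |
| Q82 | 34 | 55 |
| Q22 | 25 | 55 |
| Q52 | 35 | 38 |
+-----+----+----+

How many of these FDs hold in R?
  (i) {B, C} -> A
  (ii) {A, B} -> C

1

(i) {B, C} -> A: every LHS value maps to a single RHS value — holds.
(ii) {A, B} -> C: (A=Q37, B=27): 2 rows → C takes values {50, 48} — violation — fails.
1 of the 2 dependencies holds.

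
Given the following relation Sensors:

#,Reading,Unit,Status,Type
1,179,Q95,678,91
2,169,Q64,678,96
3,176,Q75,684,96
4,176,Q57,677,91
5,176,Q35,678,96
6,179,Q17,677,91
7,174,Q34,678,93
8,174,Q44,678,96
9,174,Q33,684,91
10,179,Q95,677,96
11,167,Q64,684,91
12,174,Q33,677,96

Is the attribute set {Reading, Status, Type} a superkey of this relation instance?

All 12 rows have distinct {Reading, Status, Type} values, so {Reading, Status, Type} → (all attributes) holds and {Reading, Status, Type} is a superkey.

Yes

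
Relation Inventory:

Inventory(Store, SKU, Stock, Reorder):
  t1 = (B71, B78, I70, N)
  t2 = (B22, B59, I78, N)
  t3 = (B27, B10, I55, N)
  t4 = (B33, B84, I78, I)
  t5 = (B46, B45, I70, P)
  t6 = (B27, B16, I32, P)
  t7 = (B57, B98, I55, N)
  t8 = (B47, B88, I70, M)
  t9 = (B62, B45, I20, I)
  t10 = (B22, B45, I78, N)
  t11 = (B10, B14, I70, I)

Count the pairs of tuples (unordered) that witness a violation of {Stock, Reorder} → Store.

1

(Stock=I78, Reorder=N): all 2 rows agree on Store — 0 pairs.
(Stock=I55, Reorder=N): violating pairs (3,7) — 1 pair.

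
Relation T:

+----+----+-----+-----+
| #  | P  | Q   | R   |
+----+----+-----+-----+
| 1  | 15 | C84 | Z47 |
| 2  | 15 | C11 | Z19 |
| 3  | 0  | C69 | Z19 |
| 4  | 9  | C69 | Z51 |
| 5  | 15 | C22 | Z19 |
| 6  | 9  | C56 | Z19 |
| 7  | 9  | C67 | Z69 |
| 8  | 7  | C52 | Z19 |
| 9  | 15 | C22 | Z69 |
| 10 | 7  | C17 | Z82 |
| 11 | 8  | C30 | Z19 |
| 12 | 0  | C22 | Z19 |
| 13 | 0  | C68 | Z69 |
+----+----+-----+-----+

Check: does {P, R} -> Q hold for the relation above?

No

(P=15, R=Z47): row 1 → Q = C84 ✓
(P=15, R=Z19): rows 2, 5 → Q takes values {C11, C22} — violation
(P=0, R=Z19): rows 3, 12 → Q takes values {C69, C22} — violation
(P=9, R=Z51): row 4 → Q = C69 ✓
(P=9, R=Z19): row 6 → Q = C56 ✓
(P=9, R=Z69): row 7 → Q = C67 ✓
(P=7, R=Z19): row 8 → Q = C52 ✓
(P=15, R=Z69): row 9 → Q = C22 ✓
(P=7, R=Z82): row 10 → Q = C17 ✓
(P=8, R=Z19): row 11 → Q = C30 ✓
(P=0, R=Z69): row 13 → Q = C68 ✓
Two rows agree on {P, R} but differ on Q, so {P, R} -> Q does not hold.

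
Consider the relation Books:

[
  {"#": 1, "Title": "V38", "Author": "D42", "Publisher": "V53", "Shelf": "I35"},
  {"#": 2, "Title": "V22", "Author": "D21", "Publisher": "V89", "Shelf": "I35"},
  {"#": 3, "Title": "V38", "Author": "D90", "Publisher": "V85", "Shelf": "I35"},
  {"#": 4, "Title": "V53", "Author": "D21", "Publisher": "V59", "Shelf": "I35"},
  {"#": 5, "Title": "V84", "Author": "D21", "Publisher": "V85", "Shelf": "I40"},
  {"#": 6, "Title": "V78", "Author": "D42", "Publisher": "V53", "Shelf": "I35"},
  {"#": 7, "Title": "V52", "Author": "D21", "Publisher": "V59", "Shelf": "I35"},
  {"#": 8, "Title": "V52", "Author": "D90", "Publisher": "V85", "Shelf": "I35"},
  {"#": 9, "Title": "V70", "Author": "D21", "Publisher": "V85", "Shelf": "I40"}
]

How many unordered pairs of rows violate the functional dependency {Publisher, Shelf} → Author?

(Publisher=V53, Shelf=I35): all 2 rows agree on Author — 0 pairs.
(Publisher=V85, Shelf=I35): all 2 rows agree on Author — 0 pairs.
(Publisher=V59, Shelf=I35): all 2 rows agree on Author — 0 pairs.
(Publisher=V85, Shelf=I40): all 2 rows agree on Author — 0 pairs.

0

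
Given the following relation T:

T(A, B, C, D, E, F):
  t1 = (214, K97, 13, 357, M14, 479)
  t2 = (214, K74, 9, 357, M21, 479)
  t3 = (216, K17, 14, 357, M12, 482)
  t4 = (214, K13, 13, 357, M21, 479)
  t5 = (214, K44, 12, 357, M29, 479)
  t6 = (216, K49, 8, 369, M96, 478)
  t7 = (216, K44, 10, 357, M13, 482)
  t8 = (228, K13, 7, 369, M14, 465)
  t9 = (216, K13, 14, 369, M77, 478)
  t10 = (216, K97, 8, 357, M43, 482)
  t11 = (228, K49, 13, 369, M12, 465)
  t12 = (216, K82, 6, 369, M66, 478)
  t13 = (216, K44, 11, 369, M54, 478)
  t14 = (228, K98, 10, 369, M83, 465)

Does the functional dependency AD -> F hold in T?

Yes

(A=214, D=357): rows 1, 2, 4, 5 → F = 479, 479, 479, 479 ✓
(A=216, D=357): rows 3, 7, 10 → F = 482, 482, 482 ✓
(A=216, D=369): rows 6, 9, 12, 13 → F = 478, 478, 478, 478 ✓
(A=228, D=369): rows 8, 11, 14 → F = 465, 465, 465 ✓
Every AD value is associated with a single F value, so AD -> F holds.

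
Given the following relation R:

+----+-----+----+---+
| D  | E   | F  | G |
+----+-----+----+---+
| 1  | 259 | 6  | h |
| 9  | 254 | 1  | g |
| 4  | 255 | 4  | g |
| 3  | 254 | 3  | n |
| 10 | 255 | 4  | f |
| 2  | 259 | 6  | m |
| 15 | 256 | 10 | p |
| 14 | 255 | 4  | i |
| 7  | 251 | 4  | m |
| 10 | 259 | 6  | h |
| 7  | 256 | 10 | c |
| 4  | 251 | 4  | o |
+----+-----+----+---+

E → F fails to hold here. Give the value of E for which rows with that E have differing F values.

E=259: 3 rows → F = 6, 6, 6 ✓
E=254: 2 rows → F takes values {1, 3} — violation
E=255: 3 rows → F = 4, 4, 4 ✓
E=256: 2 rows → F = 10, 10 ✓
E=251: 2 rows → F = 4, 4 ✓
The only E value with inconsistent F is E=254.

254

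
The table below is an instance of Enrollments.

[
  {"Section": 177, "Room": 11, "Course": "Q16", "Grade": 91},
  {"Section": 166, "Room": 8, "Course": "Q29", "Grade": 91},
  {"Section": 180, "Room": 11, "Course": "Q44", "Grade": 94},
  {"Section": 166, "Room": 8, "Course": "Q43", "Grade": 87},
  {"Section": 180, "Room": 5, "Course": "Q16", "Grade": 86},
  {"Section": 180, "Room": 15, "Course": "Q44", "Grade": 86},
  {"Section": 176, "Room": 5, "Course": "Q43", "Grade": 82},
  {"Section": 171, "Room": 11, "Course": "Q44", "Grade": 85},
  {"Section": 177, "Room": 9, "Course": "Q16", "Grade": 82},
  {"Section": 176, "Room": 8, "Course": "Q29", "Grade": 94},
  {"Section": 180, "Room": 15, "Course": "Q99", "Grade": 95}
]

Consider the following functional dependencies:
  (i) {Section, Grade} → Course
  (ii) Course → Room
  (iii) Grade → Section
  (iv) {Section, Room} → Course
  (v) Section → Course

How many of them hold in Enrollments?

(i) {Section, Grade} → Course: (Section=180, Grade=86): 2 rows → Course takes values {Q16, Q44} — violation — fails.
(ii) Course → Room: Course=Q16: 3 rows → Room takes values {11, 5, 9} — violation; Course=Q44: 3 rows → Room takes values {11, 15} — violation; Course=Q43: 2 rows → Room takes values {8, 5} — violation — fails.
(iii) Grade → Section: Grade=91: 2 rows → Section takes values {177, 166} — violation; Grade=94: 2 rows → Section takes values {180, 176} — violation; Grade=82: 2 rows → Section takes values {176, 177} — violation — fails.
(iv) {Section, Room} → Course: (Section=166, Room=8): 2 rows → Course takes values {Q29, Q43} — violation; (Section=180, Room=15): 2 rows → Course takes values {Q44, Q99} — violation — fails.
(v) Section → Course: Section=166: 2 rows → Course takes values {Q29, Q43} — violation; Section=180: 4 rows → Course takes values {Q44, Q16, Q99} — violation; Section=176: 2 rows → Course takes values {Q43, Q29} — violation — fails.
None of the 5 dependencies hold.

0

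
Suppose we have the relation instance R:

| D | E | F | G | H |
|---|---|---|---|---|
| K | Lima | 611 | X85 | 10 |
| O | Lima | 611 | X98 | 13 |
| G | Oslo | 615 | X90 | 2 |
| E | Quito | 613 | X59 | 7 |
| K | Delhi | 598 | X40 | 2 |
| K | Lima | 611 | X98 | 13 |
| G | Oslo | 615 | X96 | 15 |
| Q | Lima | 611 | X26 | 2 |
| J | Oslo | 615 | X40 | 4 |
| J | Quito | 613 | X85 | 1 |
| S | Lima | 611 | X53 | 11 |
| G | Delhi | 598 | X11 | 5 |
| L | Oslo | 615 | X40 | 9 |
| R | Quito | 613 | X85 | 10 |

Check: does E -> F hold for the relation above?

Yes

E=Lima: 5 rows → F = 611, 611, 611, 611, 611 ✓
E=Oslo: 4 rows → F = 615, 615, 615, 615 ✓
E=Quito: 3 rows → F = 613, 613, 613 ✓
E=Delhi: 2 rows → F = 598, 598 ✓
Every E value is associated with a single F value, so E -> F holds.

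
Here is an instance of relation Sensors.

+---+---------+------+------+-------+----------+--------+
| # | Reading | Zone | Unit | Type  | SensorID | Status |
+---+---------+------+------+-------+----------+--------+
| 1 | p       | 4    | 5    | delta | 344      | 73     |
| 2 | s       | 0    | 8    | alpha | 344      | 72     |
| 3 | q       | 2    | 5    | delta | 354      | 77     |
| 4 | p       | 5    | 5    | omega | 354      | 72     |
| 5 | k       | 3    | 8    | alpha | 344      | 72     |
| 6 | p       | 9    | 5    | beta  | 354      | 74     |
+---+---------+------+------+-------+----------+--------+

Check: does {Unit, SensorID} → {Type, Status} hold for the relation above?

No

(Unit=5, SensorID=344): row 1 → {Type,Status} = (delta, 73) ✓
(Unit=8, SensorID=344): rows 2, 5 → {Type,Status} = (alpha, 72), (alpha, 72) ✓
(Unit=5, SensorID=354): rows 3, 4, 6 → {Type,Status} takes values {(delta, 77), (omega, 72), (beta, 74)} — violation
Two rows agree on {Unit, SensorID} but differ on {Type, Status}, so {Unit, SensorID} → {Type, Status} does not hold.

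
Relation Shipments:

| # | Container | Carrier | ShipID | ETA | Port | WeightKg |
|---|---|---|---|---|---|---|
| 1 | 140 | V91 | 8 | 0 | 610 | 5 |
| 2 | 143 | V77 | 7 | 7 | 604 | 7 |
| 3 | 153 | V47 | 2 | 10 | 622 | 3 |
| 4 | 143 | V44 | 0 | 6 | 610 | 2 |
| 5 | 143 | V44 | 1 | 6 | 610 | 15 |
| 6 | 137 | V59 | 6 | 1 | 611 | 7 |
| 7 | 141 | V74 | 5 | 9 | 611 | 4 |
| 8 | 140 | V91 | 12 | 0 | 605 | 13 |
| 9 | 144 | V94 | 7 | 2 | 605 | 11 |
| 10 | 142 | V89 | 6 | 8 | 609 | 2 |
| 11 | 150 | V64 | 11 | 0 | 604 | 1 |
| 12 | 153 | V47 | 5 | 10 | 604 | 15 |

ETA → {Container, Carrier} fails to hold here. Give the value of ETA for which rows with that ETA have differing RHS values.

ETA=0: rows 1, 8, 11 → {Container,Carrier} takes values {(140, V91), (150, V64)} — violation
ETA=7: row 2 → {Container,Carrier} = (143, V77) ✓
ETA=10: rows 3, 12 → {Container,Carrier} = (153, V47), (153, V47) ✓
ETA=6: rows 4, 5 → {Container,Carrier} = (143, V44), (143, V44) ✓
ETA=1: row 6 → {Container,Carrier} = (137, V59) ✓
ETA=9: row 7 → {Container,Carrier} = (141, V74) ✓
ETA=2: row 9 → {Container,Carrier} = (144, V94) ✓
ETA=8: row 10 → {Container,Carrier} = (142, V89) ✓
The only ETA value with inconsistent RHS is ETA=0.

0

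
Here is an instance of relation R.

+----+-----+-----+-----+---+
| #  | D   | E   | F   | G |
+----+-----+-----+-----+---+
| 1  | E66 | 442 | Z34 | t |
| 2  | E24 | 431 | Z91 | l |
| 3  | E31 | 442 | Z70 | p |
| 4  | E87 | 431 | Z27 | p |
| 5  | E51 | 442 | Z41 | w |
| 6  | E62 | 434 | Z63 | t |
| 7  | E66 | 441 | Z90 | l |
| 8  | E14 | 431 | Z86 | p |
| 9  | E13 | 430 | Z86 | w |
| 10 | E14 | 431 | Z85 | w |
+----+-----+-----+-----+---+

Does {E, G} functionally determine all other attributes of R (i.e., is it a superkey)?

Rows 4 and 8 have the same {E, G} value (E=431, G=p) but are distinct tuples, so {E, G} does not determine every attribute — not a superkey.

No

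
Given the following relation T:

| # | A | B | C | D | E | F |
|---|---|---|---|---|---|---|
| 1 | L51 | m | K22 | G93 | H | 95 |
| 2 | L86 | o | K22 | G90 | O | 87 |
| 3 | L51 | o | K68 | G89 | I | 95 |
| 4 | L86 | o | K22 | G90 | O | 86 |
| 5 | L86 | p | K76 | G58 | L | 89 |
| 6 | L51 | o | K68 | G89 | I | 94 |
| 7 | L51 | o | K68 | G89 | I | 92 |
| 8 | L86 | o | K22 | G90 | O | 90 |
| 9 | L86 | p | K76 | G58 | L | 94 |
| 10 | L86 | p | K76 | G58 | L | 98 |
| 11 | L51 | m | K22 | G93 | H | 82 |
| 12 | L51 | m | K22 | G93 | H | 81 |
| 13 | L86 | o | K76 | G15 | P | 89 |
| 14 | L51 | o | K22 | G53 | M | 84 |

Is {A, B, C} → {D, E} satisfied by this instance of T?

Yes

(A=L51, B=m, C=K22): rows 1, 11, 12 → {D,E} = (G93, H), (G93, H), (G93, H) ✓
(A=L86, B=o, C=K22): rows 2, 4, 8 → {D,E} = (G90, O), (G90, O), (G90, O) ✓
(A=L51, B=o, C=K68): rows 3, 6, 7 → {D,E} = (G89, I), (G89, I), (G89, I) ✓
(A=L86, B=p, C=K76): rows 5, 9, 10 → {D,E} = (G58, L), (G58, L), (G58, L) ✓
(A=L86, B=o, C=K76): row 13 → {D,E} = (G15, P) ✓
(A=L51, B=o, C=K22): row 14 → {D,E} = (G53, M) ✓
Every {A, B, C} value is associated with a single {D, E} value, so {A, B, C} → {D, E} holds.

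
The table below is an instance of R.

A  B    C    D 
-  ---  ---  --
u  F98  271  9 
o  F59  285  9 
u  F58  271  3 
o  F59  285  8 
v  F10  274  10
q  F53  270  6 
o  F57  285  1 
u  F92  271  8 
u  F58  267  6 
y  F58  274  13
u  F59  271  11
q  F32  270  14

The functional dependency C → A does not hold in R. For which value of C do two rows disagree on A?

C=271: 4 rows → A = u, u, u, u ✓
C=285: 3 rows → A = o, o, o ✓
C=274: 2 rows → A takes values {v, y} — violation
C=270: 2 rows → A = q, q ✓
C=267: 1 row → A = u ✓
The only C value with inconsistent A is C=274.

274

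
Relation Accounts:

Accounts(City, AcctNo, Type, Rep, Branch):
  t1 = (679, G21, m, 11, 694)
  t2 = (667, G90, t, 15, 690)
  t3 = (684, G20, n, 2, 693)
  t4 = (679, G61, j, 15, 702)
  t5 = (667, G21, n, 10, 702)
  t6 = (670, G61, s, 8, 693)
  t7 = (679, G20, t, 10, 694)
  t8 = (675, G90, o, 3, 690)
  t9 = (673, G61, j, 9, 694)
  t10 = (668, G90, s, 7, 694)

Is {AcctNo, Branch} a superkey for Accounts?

No

Rows 2 and 8 have the same {AcctNo, Branch} value (AcctNo=G90, Branch=690) but are distinct tuples, so {AcctNo, Branch} does not determine every attribute — not a superkey.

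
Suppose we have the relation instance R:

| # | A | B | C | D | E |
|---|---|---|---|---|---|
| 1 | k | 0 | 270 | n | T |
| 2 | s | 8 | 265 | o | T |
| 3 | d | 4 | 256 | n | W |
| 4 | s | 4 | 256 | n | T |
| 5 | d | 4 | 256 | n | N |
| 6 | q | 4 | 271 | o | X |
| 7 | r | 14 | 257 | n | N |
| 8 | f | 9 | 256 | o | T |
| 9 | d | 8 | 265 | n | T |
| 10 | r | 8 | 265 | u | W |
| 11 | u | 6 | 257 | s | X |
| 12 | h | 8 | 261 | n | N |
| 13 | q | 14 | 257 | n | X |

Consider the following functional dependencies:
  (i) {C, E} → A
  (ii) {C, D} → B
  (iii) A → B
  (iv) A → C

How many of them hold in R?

1

(i) {C, E} → A: (C=265, E=T): rows 2, 9 → A takes values {s, d} — violation; (C=256, E=T): rows 4, 8 → A takes values {s, f} — violation; (C=257, E=X): rows 11, 13 → A takes values {u, q} — violation — fails.
(ii) {C, D} → B: every LHS value maps to a single RHS value — holds.
(iii) A → B: A=s: rows 2, 4 → B takes values {8, 4} — violation; A=d: rows 3, 5, 9 → B takes values {4, 8} — violation; A=q: rows 6, 13 → B takes values {4, 14} — violation; A=r: rows 7, 10 → B takes values {14, 8} — violation — fails.
(iv) A → C: A=s: rows 2, 4 → C takes values {265, 256} — violation; A=d: rows 3, 5, 9 → C takes values {256, 265} — violation; A=q: rows 6, 13 → C takes values {271, 257} — violation; A=r: rows 7, 10 → C takes values {257, 265} — violation — fails.
1 of the 4 dependencies holds.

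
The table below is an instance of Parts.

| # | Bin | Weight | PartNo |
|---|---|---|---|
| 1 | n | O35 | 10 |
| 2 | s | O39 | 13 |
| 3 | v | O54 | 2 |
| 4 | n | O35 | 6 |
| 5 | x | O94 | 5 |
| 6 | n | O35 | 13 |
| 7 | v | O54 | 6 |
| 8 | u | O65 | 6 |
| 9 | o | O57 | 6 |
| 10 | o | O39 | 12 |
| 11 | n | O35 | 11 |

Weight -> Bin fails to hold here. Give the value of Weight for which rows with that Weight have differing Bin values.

Weight=O35: rows 1, 4, 6, 11 → Bin = n, n, n, n ✓
Weight=O39: rows 2, 10 → Bin takes values {s, o} — violation
Weight=O54: rows 3, 7 → Bin = v, v ✓
Weight=O94: row 5 → Bin = x ✓
Weight=O65: row 8 → Bin = u ✓
Weight=O57: row 9 → Bin = o ✓
The only Weight value with inconsistent Bin is Weight=O39.

O39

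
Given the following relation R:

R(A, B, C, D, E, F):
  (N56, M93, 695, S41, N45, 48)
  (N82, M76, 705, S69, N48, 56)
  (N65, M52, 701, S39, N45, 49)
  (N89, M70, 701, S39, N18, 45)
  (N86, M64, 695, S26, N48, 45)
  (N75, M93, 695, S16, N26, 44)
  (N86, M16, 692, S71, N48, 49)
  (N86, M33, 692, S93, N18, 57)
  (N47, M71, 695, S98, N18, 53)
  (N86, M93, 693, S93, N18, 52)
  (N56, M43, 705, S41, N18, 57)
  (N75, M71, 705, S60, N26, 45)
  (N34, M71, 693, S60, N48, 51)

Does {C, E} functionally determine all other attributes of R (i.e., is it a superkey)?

All 13 rows have distinct {C, E} values, so {C, E} → (all attributes) holds and {C, E} is a superkey.

Yes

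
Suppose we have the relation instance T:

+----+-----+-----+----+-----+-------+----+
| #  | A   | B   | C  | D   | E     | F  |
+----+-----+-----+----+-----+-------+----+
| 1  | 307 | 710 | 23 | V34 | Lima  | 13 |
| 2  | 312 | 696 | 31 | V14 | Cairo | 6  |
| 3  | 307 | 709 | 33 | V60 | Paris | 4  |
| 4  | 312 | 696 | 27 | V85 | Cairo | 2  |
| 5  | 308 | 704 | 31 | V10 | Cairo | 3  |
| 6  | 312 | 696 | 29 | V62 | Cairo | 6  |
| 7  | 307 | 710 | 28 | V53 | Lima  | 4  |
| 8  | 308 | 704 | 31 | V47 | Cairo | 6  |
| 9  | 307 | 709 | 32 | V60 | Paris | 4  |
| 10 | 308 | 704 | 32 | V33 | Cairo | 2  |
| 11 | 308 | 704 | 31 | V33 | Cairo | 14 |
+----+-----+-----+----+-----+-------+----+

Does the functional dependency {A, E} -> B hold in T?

(A=307, E=Lima): rows 1, 7 → B = 710, 710 ✓
(A=312, E=Cairo): rows 2, 4, 6 → B = 696, 696, 696 ✓
(A=307, E=Paris): rows 3, 9 → B = 709, 709 ✓
(A=308, E=Cairo): rows 5, 8, 10, 11 → B = 704, 704, 704, 704 ✓
Every {A, E} value is associated with a single B value, so {A, E} -> B holds.

Yes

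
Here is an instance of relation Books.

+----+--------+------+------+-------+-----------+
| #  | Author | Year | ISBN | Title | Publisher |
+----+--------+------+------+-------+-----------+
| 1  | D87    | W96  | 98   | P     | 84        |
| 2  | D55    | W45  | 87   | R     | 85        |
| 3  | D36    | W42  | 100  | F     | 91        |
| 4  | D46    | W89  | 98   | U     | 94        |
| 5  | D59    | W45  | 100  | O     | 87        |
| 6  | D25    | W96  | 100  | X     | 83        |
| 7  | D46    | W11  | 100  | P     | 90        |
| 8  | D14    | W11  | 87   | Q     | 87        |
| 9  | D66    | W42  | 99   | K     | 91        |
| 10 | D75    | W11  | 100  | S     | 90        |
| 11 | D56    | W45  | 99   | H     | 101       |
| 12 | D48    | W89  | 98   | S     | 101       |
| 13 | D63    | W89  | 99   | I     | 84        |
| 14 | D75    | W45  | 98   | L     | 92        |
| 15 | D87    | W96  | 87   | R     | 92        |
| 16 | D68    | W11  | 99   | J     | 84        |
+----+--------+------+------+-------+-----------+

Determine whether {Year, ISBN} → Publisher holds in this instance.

(Year=W96, ISBN=98): row 1 → Publisher = 84 ✓
(Year=W45, ISBN=87): row 2 → Publisher = 85 ✓
(Year=W42, ISBN=100): row 3 → Publisher = 91 ✓
(Year=W89, ISBN=98): rows 4, 12 → Publisher takes values {94, 101} — violation
(Year=W45, ISBN=100): row 5 → Publisher = 87 ✓
(Year=W96, ISBN=100): row 6 → Publisher = 83 ✓
(Year=W11, ISBN=100): rows 7, 10 → Publisher = 90, 90 ✓
(Year=W11, ISBN=87): row 8 → Publisher = 87 ✓
(Year=W42, ISBN=99): row 9 → Publisher = 91 ✓
(Year=W45, ISBN=99): row 11 → Publisher = 101 ✓
(Year=W89, ISBN=99): row 13 → Publisher = 84 ✓
(Year=W45, ISBN=98): row 14 → Publisher = 92 ✓
(Year=W96, ISBN=87): row 15 → Publisher = 92 ✓
(Year=W11, ISBN=99): row 16 → Publisher = 84 ✓
Two rows agree on {Year, ISBN} but differ on Publisher, so {Year, ISBN} → Publisher does not hold.

No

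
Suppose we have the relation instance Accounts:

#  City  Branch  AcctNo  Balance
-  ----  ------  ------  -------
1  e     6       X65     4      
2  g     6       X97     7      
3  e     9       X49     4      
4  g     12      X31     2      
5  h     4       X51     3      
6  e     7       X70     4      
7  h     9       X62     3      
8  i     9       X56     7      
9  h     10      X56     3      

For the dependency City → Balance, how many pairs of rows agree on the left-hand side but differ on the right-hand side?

City=e: all 3 rows agree on Balance — 0 pairs.
City=g: violating pairs (2,4) — 1 pair.
City=h: all 3 rows agree on Balance — 0 pairs.

1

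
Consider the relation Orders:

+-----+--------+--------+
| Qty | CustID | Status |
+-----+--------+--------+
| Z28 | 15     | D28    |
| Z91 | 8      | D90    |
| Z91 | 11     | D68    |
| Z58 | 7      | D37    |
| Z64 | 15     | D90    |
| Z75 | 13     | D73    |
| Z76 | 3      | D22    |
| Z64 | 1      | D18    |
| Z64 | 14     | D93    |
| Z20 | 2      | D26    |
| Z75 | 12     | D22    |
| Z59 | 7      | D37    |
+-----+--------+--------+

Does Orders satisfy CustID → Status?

No

CustID=15: 2 rows → Status takes values {D28, D90} — violation
CustID=8: 1 row → Status = D90 ✓
CustID=11: 1 row → Status = D68 ✓
CustID=7: 2 rows → Status = D37, D37 ✓
CustID=13: 1 row → Status = D73 ✓
CustID=3: 1 row → Status = D22 ✓
CustID=1: 1 row → Status = D18 ✓
CustID=14: 1 row → Status = D93 ✓
CustID=2: 1 row → Status = D26 ✓
CustID=12: 1 row → Status = D22 ✓
Two rows agree on CustID but differ on Status, so CustID → Status does not hold.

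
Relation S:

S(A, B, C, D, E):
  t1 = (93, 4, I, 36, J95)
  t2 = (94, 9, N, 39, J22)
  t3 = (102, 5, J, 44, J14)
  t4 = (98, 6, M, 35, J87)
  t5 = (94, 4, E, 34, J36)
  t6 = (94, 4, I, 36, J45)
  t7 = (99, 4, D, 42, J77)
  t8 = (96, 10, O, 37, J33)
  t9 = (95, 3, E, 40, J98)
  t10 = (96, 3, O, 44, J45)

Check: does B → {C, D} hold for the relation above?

B=4: rows 1, 5, 6, 7 → {C,D} takes values {(I, 36), (E, 34), (D, 42)} — violation
B=9: row 2 → {C,D} = (N, 39) ✓
B=5: row 3 → {C,D} = (J, 44) ✓
B=6: row 4 → {C,D} = (M, 35) ✓
B=10: row 8 → {C,D} = (O, 37) ✓
B=3: rows 9, 10 → {C,D} takes values {(E, 40), (O, 44)} — violation
Two rows agree on B but differ on {C, D}, so B → {C, D} does not hold.

No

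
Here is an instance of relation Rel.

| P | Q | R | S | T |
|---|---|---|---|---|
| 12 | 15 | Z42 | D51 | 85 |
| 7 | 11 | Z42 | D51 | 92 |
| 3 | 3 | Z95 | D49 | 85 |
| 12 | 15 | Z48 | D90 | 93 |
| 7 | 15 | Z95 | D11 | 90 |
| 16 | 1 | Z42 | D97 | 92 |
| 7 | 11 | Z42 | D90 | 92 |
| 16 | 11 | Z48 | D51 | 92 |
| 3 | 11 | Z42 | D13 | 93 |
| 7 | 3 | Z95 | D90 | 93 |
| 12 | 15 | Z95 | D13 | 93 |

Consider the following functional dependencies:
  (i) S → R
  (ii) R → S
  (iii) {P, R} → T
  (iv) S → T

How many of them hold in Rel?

0

(i) S → R: S=D51: 3 rows → R takes values {Z42, Z48} — violation; S=D90: 3 rows → R takes values {Z48, Z42, Z95} — violation; S=D13: 2 rows → R takes values {Z42, Z95} — violation — fails.
(ii) R → S: R=Z42: 5 rows → S takes values {D51, D97, D90, D13} — violation; R=Z95: 4 rows → S takes values {D49, D11, D90, D13} — violation; R=Z48: 2 rows → S takes values {D90, D51} — violation — fails.
(iii) {P, R} → T: (P=7, R=Z95): 2 rows → T takes values {90, 93} — violation — fails.
(iv) S → T: S=D51: 3 rows → T takes values {85, 92} — violation; S=D90: 3 rows → T takes values {93, 92} — violation — fails.
None of the 4 dependencies hold.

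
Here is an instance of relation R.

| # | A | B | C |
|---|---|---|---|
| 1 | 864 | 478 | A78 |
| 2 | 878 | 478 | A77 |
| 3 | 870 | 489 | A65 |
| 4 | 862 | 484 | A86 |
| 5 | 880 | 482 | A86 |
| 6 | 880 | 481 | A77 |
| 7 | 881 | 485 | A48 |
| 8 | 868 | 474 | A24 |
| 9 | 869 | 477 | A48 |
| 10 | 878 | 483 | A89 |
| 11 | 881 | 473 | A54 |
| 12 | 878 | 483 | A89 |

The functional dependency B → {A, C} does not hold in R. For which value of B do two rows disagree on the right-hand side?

478

B=478: rows 1, 2 → {A,C} takes values {(864, A78), (878, A77)} — violation
B=489: row 3 → {A,C} = (870, A65) ✓
B=484: row 4 → {A,C} = (862, A86) ✓
B=482: row 5 → {A,C} = (880, A86) ✓
B=481: row 6 → {A,C} = (880, A77) ✓
B=485: row 7 → {A,C} = (881, A48) ✓
B=474: row 8 → {A,C} = (868, A24) ✓
B=477: row 9 → {A,C} = (869, A48) ✓
B=483: rows 10, 12 → {A,C} = (878, A89), (878, A89) ✓
B=473: row 11 → {A,C} = (881, A54) ✓
The only B value with inconsistent RHS is B=478.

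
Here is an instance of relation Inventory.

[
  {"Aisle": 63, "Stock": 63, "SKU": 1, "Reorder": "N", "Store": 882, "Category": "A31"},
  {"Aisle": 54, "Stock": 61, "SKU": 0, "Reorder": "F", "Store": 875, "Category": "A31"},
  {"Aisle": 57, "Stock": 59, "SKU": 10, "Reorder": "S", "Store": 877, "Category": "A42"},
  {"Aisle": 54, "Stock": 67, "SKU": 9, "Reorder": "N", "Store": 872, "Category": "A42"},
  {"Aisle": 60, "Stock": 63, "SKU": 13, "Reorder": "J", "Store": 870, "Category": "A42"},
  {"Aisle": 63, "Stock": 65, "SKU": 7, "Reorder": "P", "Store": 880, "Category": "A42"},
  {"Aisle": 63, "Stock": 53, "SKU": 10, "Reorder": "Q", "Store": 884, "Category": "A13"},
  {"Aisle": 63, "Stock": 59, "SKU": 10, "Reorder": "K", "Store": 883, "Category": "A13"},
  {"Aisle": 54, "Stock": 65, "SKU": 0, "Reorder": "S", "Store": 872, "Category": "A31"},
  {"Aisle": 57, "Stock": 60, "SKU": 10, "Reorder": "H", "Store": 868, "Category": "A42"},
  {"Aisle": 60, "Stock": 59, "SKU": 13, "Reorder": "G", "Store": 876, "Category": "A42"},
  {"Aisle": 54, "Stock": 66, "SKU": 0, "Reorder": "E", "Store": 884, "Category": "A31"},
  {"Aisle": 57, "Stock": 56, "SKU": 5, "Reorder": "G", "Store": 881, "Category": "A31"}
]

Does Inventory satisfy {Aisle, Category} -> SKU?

Yes

(Aisle=63, Category=A31): 1 row → SKU = 1 ✓
(Aisle=54, Category=A31): 3 rows → SKU = 0, 0, 0 ✓
(Aisle=57, Category=A42): 2 rows → SKU = 10, 10 ✓
(Aisle=54, Category=A42): 1 row → SKU = 9 ✓
(Aisle=60, Category=A42): 2 rows → SKU = 13, 13 ✓
(Aisle=63, Category=A42): 1 row → SKU = 7 ✓
(Aisle=63, Category=A13): 2 rows → SKU = 10, 10 ✓
(Aisle=57, Category=A31): 1 row → SKU = 5 ✓
Every {Aisle, Category} value is associated with a single SKU value, so {Aisle, Category} -> SKU holds.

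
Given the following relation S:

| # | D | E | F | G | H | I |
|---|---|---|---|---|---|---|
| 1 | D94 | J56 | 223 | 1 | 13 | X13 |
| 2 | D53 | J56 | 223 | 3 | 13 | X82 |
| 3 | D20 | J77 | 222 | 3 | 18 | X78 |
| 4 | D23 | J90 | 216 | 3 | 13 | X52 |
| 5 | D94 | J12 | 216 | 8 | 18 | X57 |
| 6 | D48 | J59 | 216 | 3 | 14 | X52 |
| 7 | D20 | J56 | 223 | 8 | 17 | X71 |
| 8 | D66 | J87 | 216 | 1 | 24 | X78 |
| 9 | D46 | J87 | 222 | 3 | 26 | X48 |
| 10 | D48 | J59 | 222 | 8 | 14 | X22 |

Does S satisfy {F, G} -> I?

(F=223, G=1): row 1 → I = X13 ✓
(F=223, G=3): row 2 → I = X82 ✓
(F=222, G=3): rows 3, 9 → I takes values {X78, X48} — violation
(F=216, G=3): rows 4, 6 → I = X52, X52 ✓
(F=216, G=8): row 5 → I = X57 ✓
(F=223, G=8): row 7 → I = X71 ✓
(F=216, G=1): row 8 → I = X78 ✓
(F=222, G=8): row 10 → I = X22 ✓
Two rows agree on {F, G} but differ on I, so {F, G} -> I does not hold.

No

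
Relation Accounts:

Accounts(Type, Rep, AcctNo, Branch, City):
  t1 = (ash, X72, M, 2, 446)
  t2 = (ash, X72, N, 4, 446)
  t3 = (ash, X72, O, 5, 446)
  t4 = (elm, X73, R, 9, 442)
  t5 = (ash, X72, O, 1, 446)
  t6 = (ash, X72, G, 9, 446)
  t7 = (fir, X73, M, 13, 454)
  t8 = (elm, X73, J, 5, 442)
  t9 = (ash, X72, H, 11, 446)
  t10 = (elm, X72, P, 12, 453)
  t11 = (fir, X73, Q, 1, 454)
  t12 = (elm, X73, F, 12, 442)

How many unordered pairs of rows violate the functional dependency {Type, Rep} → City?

(Type=ash, Rep=X72): all 6 rows agree on City — 0 pairs.
(Type=elm, Rep=X73): all 3 rows agree on City — 0 pairs.
(Type=fir, Rep=X73): all 2 rows agree on City — 0 pairs.

0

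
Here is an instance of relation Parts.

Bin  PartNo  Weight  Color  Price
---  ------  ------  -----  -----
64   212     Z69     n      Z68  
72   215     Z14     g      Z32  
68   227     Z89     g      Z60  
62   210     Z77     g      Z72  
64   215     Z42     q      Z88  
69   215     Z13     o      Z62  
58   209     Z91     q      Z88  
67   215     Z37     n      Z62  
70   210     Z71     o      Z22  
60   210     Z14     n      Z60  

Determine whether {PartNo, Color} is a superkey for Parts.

Yes

All 10 rows have distinct {PartNo, Color} values, so {PartNo, Color} → (all attributes) holds and {PartNo, Color} is a superkey.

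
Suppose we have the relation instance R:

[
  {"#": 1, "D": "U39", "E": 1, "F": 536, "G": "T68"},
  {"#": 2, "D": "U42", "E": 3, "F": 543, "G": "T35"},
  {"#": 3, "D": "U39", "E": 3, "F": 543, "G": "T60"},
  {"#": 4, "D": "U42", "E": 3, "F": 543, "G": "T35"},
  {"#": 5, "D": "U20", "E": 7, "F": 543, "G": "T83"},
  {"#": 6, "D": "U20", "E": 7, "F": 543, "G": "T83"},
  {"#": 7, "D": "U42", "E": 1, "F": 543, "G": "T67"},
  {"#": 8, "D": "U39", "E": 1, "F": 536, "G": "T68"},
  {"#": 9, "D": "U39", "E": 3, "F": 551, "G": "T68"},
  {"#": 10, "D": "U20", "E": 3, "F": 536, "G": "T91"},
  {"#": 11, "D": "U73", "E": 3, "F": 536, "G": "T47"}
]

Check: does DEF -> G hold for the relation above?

(D=U39, E=1, F=536): rows 1, 8 → G = T68, T68 ✓
(D=U42, E=3, F=543): rows 2, 4 → G = T35, T35 ✓
(D=U39, E=3, F=543): row 3 → G = T60 ✓
(D=U20, E=7, F=543): rows 5, 6 → G = T83, T83 ✓
(D=U42, E=1, F=543): row 7 → G = T67 ✓
(D=U39, E=3, F=551): row 9 → G = T68 ✓
(D=U20, E=3, F=536): row 10 → G = T91 ✓
(D=U73, E=3, F=536): row 11 → G = T47 ✓
Every DEF value is associated with a single G value, so DEF -> G holds.

Yes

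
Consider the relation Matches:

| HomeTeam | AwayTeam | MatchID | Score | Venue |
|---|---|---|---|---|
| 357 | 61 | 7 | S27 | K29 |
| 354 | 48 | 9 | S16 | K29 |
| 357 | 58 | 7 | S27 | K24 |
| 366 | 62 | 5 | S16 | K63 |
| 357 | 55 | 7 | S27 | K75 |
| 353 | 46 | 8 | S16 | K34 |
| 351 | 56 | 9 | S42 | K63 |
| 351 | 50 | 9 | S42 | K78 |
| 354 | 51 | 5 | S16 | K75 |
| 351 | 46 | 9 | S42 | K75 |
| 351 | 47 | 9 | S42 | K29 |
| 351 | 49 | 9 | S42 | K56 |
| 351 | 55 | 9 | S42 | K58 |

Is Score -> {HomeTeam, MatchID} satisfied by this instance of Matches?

Score=S27: 3 rows → {HomeTeam,MatchID} = (357, 7), (357, 7), (357, 7) ✓
Score=S16: 4 rows → {HomeTeam,MatchID} takes values {(354, 9), (366, 5), (353, 8), (354, 5)} — violation
Score=S42: 6 rows → {HomeTeam,MatchID} = (351, 9), (351, 9), (351, 9), (351, 9), (351, 9), (351, 9) ✓
Two rows agree on Score but differ on {HomeTeam, MatchID}, so Score -> {HomeTeam, MatchID} does not hold.

No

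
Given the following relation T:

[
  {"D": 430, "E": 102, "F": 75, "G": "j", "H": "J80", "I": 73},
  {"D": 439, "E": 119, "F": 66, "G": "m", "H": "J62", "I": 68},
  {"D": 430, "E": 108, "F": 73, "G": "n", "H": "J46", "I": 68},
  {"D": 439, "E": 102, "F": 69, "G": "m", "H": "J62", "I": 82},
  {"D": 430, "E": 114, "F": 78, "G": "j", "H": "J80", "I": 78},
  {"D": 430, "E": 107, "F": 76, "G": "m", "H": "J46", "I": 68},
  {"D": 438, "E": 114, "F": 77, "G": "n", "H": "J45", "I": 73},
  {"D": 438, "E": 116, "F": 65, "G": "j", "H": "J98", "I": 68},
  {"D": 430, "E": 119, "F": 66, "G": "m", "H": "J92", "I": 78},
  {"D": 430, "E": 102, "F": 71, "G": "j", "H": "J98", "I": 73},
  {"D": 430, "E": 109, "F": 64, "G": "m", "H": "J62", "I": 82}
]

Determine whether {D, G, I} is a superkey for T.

No

Two distinct rows share (D=430, G=j, I=73), so {D, G, I} does not determine every attribute — not a superkey.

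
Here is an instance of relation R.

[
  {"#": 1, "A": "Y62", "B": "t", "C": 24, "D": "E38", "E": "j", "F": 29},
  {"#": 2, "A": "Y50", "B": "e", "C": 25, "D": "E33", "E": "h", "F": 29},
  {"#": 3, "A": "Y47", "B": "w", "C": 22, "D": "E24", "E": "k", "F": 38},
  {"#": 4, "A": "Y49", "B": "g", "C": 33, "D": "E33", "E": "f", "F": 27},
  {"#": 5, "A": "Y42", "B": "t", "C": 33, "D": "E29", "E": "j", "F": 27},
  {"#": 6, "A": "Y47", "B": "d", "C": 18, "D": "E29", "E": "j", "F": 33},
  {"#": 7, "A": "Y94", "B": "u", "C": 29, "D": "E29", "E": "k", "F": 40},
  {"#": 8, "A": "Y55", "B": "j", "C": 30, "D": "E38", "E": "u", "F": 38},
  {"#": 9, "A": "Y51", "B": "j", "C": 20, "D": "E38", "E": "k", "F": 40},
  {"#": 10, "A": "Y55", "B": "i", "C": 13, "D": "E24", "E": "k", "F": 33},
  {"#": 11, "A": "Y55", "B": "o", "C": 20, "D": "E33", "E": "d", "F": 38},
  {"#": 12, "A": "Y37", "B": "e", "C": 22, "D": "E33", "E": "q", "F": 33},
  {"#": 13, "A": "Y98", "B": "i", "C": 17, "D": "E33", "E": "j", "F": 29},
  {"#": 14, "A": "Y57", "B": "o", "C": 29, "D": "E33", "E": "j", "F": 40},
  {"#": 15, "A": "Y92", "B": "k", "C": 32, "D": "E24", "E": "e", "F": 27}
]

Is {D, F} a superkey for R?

Rows 2 and 13 have the same {D, F} value (D=E33, F=29) but are distinct tuples, so {D, F} does not determine every attribute — not a superkey.

No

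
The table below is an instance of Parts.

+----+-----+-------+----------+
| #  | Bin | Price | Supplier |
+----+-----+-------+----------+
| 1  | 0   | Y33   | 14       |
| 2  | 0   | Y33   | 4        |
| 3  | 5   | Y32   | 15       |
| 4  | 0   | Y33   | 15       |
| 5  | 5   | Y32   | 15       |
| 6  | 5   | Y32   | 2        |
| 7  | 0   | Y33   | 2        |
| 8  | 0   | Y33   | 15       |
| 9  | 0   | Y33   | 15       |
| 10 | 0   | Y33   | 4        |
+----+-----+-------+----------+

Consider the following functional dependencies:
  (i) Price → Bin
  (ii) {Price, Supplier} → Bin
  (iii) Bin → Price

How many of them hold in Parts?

3

(i) Price → Bin: every LHS value maps to a single RHS value — holds.
(ii) {Price, Supplier} → Bin: every LHS value maps to a single RHS value — holds.
(iii) Bin → Price: every LHS value maps to a single RHS value — holds.
3 of the 3 dependencies hold.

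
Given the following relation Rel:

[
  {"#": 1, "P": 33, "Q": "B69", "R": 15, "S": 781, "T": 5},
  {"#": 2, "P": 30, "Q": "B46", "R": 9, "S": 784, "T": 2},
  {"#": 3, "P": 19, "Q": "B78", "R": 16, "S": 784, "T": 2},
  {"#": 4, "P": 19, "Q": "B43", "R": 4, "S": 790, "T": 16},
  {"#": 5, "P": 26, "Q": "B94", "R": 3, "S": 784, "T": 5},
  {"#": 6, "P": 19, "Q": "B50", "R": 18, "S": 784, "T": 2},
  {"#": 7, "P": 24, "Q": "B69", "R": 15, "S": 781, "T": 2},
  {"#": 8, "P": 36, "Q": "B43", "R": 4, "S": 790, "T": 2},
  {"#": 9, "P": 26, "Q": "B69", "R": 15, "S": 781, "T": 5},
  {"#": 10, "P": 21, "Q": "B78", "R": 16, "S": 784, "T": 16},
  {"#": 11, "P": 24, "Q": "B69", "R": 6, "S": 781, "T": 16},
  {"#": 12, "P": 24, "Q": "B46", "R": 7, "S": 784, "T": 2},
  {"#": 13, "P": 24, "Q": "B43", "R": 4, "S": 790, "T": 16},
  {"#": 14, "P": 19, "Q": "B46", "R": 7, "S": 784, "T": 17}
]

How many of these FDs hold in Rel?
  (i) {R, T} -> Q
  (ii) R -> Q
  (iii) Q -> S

3

(i) {R, T} -> Q: every LHS value maps to a single RHS value — holds.
(ii) R -> Q: every LHS value maps to a single RHS value — holds.
(iii) Q -> S: every LHS value maps to a single RHS value — holds.
3 of the 3 dependencies hold.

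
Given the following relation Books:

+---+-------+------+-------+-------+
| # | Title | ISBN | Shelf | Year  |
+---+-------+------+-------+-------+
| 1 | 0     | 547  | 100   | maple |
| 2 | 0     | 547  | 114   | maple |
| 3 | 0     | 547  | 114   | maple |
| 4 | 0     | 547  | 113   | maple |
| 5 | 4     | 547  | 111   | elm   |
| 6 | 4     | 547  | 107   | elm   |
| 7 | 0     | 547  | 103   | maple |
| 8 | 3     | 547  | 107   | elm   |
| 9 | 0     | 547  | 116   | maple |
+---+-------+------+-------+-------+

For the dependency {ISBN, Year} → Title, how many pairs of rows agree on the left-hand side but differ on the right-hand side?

2

(ISBN=547, Year=maple): all 6 rows agree on Title — 0 pairs.
(ISBN=547, Year=elm): violating pairs (5,8), (6,8) — 2 pairs.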